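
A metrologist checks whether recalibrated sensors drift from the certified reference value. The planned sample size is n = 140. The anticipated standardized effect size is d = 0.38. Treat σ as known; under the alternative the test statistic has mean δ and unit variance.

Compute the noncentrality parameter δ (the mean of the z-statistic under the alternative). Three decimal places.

The noncentrality parameter scales effect size by the design's sample-size factor: δ = d·√n = 0.38 × √140 = 4.4962

δ ≈ 4.496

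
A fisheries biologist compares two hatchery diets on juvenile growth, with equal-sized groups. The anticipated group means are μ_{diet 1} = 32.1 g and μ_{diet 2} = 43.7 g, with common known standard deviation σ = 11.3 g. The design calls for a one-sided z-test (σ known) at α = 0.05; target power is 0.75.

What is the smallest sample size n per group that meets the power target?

Standardized effect: d = |μ_{diet 1} − μ_{diet 2}| / σ = |32.1 − 43.7| / 11.3 = 1.0265
For power 0.75 need Φ(δ − z_{0.05}) = 0.75, so δ = z_{0.05} + z_{0.25} = 1.645 + 0.674 = 2.319.
δ = d·√(n/2) ⇒ n = 2(δ/d)² = 2 × (2.319 / 1.0265)² = 10.21.
Rounding up, n = 11 per group.

n = 11 per group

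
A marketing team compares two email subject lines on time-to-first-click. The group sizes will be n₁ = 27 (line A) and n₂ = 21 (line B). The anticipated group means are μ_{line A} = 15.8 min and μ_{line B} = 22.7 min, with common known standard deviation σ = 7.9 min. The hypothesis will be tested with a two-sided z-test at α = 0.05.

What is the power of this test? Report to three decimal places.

Standardized effect: d = |μ_{line A} − μ_{line B}| / σ = |15.8 − 22.7| / 7.9 = 0.8734
Noncentrality parameter: δ = d / √(1/n₁ + 1/n₂) = 0.8734 / √(1/27 + 1/21) = 3.0019
Critical value for a two-sided test at α = 0.05: z_{α/2} = 1.960.
Power = Φ(δ − 1.960) + Φ(−δ − 1.960) = Φ(1.042) + Φ(-4.962) = 0.8513 + 0.0000 = 0.8513.

Power ≈ 0.851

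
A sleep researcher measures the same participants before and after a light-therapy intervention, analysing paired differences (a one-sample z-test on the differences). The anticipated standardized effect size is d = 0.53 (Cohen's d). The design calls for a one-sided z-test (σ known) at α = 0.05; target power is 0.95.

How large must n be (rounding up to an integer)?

n = 39

For power 0.95 need Φ(δ − z_{0.05}) = 0.95, so δ = z_{0.05} + z_{0.05} = 1.645 + 1.645 = 3.290.
δ = d·√n ⇒ n = (δ/d)² = (3.290 / 0.53)² = 38.53.
Round up to the next whole unit.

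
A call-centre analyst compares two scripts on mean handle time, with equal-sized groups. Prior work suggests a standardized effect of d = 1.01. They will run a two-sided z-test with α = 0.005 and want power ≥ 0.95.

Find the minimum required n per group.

n = 39 per group

For power 0.95 need Φ(δ − z_{0.0025}) = 0.95, so δ = z_{0.0025} + z_{0.05} = 2.807 + 1.645 = 4.452.
(The Φ(−δ − z_{α/2}) term is vanishingly small for δ > 0 and is dropped in the standard sample-size formula.)
δ = d·√(n/2) ⇒ n = 2(δ/d)² = 2 × (4.452 / 1.01)² = 38.86.
Rounding up, n = 39 per group.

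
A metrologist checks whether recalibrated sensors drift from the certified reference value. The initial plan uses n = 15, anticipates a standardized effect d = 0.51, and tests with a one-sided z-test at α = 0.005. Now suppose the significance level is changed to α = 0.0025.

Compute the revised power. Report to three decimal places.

Power ≈ 0.203

δ = d·√n = 0.51 × √15 = 1.9752 (unchanged). New critical value: z_{0.0025} = 2.807.
Revised power = Φ(δ − 2.807) = Φ(-0.832) = 0.2028.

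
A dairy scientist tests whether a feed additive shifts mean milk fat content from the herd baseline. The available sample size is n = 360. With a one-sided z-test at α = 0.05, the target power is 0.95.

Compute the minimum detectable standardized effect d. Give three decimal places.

d ≈ 0.173

Need Φ(δ − 1.645) = 0.95, so δ = 1.645 + 1.645 = 3.290.
δ = d·√n ⇒ d = δ/√n = 3.290/√360 = 0.1734.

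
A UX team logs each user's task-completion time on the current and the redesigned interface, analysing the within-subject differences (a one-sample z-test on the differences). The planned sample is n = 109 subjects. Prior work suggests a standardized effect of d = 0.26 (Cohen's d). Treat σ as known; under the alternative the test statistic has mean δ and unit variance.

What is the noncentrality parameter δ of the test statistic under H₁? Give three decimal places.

The noncentrality parameter scales effect size by the design's sample-size factor: δ = d·√n = 0.26 × √109 = 2.7145

δ ≈ 2.714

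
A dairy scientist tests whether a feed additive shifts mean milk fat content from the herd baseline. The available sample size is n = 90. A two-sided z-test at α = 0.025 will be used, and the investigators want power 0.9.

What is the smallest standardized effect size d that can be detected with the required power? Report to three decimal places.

d ≈ 0.371

Need Φ(δ − 2.241) = 0.9, so δ = 2.241 + 1.282 = 3.523.
(Lower-tail contribution to power is negligible for δ > 0.)
δ = d·√n ⇒ d = δ/√n = 3.523/√90 = 0.3714.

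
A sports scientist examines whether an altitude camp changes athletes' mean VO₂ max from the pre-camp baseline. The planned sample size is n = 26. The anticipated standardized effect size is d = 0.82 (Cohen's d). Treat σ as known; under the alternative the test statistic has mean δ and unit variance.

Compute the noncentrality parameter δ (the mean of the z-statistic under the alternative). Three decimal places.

δ ≈ 4.181

δ = d·√n = 0.82 × √26 = 4.1812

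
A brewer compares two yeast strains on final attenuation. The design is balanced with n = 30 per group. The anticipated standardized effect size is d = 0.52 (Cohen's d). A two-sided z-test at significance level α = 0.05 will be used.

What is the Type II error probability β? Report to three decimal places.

β ≈ 0.478

Noncentrality parameter: δ = d·√(n/2) = 0.52 × √(30/2) = 2.0140
Critical value for a two-sided test at α = 0.05: z_{α/2} = 1.960.
Power = Φ(δ − 1.960) + Φ(−δ − 1.960) = Φ(0.054) + Φ(-3.974) = 0.5215 + 0.0000 = 0.5216.
Type II error: β = 1 − power = 1 − 0.5216 = 0.4784.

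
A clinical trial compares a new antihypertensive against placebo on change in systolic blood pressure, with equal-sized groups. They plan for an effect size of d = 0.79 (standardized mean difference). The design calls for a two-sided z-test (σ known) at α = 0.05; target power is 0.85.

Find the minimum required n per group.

For power 0.85 need Φ(δ − z_{0.025}) = 0.85, so δ = z_{0.025} + z_{0.15} = 1.960 + 1.036 = 2.996.
(Ignoring the negligible lower-tail rejection probability gives the usual closed-form inversion.)
δ = d·√(n/2) ⇒ n = 2(δ/d)² = 2 × (2.996 / 0.79)² = 28.77.
Round up to the next whole unit.

n = 29 per group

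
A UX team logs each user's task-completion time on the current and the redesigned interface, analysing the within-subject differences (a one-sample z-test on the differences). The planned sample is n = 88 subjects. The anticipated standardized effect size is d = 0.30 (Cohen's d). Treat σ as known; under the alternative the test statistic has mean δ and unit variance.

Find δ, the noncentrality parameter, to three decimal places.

δ ≈ 2.814

The noncentrality parameter scales effect size by the design's sample-size factor: δ = d·√n = 0.30 × √88 = 2.8142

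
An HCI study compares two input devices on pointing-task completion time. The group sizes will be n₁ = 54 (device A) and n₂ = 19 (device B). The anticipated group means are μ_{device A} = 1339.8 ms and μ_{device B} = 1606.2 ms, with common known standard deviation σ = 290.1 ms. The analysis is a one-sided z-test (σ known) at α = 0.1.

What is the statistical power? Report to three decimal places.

Standardized effect: d = |μ_{device A} − μ_{device B}| / σ = |1339.8 − 1606.2| / 290.1 = 0.9183
Noncentrality parameter: δ = d / √(1/n₁ + 1/n₂) = 0.9183 / √(1/54 + 1/19) = 3.4427
One-sided α = 0.1 → critical value z_{0.1} = 1.282.
Power = Φ(δ − 1.282) = Φ(2.161) = 0.9847.

Power ≈ 0.985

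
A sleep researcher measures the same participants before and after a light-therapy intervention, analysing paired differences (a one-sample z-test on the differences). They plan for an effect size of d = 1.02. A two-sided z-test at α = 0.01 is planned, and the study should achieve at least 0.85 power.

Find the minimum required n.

Set Φ(δ − 2.576) = 0.85; then δ − 2.576 = Φ⁻¹(0.85) = 1.036, giving δ = 3.612.
(For δ > 0 the lower-tail rejection region contributes negligibly to power, so the one-term inversion is standard.)
δ = d·√n ⇒ n = (δ/d)² = (3.612 / 1.02)² = 12.54.
Round up to the next whole unit.

n = 13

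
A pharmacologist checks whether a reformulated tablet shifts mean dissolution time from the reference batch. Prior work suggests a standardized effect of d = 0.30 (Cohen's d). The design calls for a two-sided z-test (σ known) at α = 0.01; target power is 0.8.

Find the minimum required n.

n = 130

For power 0.8 need Φ(δ − z_{0.005}) = 0.8, so δ = z_{0.005} + z_{0.20} = 2.576 + 0.842 = 3.417.
(The Φ(−δ − z_{α/2}) term is vanishingly small for δ > 0 and is dropped in the standard sample-size formula.)
δ = d·√n ⇒ n = (δ/d)² = (3.417 / 0.30)² = 129.77.
Round up to the next whole unit.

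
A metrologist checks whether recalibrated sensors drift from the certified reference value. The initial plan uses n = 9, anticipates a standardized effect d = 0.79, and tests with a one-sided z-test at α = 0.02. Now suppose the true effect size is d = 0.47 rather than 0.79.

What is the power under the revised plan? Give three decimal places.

Power ≈ 0.260

With d = 0.47: δ = d·√n = 0.47 × √9 = 1.4100. Critical value z_{0.02} = 2.054.
Revised power = P(Z > 2.054 − δ) = Φ(-0.644) = 0.2599.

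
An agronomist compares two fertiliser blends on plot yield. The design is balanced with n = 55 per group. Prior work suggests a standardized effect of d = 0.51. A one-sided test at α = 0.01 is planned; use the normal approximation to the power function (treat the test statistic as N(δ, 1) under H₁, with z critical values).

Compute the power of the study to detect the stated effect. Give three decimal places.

Power ≈ 0.636

Noncentrality parameter: δ = d·√(n/2) = 0.51 × √(55/2) = 2.6745
Critical value for a one-sided test at α = 0.01: z_α = 2.326.
Power = P(Z > 2.326 − δ) = Φ(0.348) = 0.6361.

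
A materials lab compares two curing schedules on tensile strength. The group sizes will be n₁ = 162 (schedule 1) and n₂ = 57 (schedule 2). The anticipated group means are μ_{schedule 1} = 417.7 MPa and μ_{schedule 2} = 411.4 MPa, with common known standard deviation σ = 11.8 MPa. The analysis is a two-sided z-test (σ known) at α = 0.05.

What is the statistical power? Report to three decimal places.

Power ≈ 0.934

Standardized effect: d = |μ_{schedule 1} − μ_{schedule 2}| / σ = |417.7 − 411.4| / 11.8 = 0.5339
Noncentrality parameter: δ = d / √(1/n₁ + 1/n₂) = 0.5339 / √(1/162 + 1/57) = 3.4668
Two-sided α = 0.05 → critical value z_{0.025} = 1.960.
Power = Φ(δ − 1.960) + Φ(−δ − 1.960) = Φ(1.507) + Φ(-5.427) = 0.9341 + 0.0000 = 0.9341.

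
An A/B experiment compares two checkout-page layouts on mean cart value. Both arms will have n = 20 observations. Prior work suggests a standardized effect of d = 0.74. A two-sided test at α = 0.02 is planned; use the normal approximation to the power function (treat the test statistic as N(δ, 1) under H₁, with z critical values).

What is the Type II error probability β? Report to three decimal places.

Noncentrality parameter: δ = d·√(n/2) = 0.74 × √(20/2) = 2.3401
Critical value for a two-sided test at α = 0.02: z_{α/2} = 2.326.
Power = Φ(δ − 2.326) + Φ(−δ − 2.326) = Φ(0.014) + Φ(-4.666) = 0.5055 + 0.0000 = 0.5055.
Type II error: β = 1 − power = 1 − 0.5055 = 0.4945.

β ≈ 0.495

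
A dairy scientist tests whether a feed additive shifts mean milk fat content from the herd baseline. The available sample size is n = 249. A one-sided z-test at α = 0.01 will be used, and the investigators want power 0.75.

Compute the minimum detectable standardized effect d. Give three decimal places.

Need Φ(δ − 2.326) = 0.75, so δ = 2.326 + 0.674 = 3.001.
δ = d·√n ⇒ d = δ/√n = 3.001/√249 = 0.1902.

d ≈ 0.190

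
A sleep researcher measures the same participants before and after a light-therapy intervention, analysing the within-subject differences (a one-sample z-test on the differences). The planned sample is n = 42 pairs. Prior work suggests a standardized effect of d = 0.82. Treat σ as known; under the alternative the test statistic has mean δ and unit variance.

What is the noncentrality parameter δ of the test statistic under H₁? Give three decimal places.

δ = d·√n = 0.82 × √42 = 5.3142

δ ≈ 5.314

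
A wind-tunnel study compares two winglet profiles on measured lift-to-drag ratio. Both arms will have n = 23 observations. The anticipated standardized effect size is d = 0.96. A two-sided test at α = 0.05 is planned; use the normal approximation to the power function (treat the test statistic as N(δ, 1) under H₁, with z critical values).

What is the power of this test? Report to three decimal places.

Power ≈ 0.902

Noncentrality parameter: δ = d·√(n/2) = 0.96 × √(23/2) = 3.2555
Two-sided α = 0.05 → critical value z_{0.025} = 1.960.
Power = Φ(δ − 1.960) + Φ(−δ − 1.960) = Φ(1.296) + Φ(-5.215) = 0.9024 + 0.0000 = 0.9024.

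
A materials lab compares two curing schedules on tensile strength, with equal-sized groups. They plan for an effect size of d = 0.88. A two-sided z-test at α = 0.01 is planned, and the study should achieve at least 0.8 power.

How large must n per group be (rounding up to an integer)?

n = 31 per group

For power 0.8 need Φ(δ − z_{0.005}) = 0.8, so δ = z_{0.005} + z_{0.20} = 2.576 + 0.842 = 3.417.
(Ignoring the negligible lower-tail rejection probability gives the usual closed-form inversion.)
δ = d·√(n/2) ⇒ n = 2(δ/d)² = 2 × (3.417 / 0.88)² = 30.16.
Rounding up, n = 31 per group.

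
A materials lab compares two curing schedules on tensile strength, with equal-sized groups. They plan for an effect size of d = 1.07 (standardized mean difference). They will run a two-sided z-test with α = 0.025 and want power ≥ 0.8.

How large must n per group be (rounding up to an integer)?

n = 17 per group

For power 0.8 need Φ(δ − z_{0.0125}) = 0.8, so δ = z_{0.0125} + z_{0.20} = 2.241 + 0.842 = 3.083.
(For δ > 0 the lower-tail rejection region contributes negligibly to power, so the one-term inversion is standard.)
δ = d·√(n/2) ⇒ n = 2(δ/d)² = 2 × (3.083 / 1.07)² = 16.60.
Rounding up, n = 17 per group.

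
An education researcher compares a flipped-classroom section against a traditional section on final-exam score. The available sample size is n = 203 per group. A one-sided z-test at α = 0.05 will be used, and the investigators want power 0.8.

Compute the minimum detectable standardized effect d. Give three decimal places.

Required noncentrality: δ = z_{0.05} + z_{0.20} = 1.645 + 0.842 = 2.486.
δ = d·√(n/2) ⇒ d = δ/√(n/2) = 2.486/√(203/2) = 0.2468.

d ≈ 0.247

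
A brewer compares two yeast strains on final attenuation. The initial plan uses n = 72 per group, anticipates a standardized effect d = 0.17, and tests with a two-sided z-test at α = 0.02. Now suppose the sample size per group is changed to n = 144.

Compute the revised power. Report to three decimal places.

Power ≈ 0.188

With n = 144 per group: δ = d·√(n/2) = 0.17 × √(144/2) = 1.4425. Critical value z_{0.01} = 2.326.
Revised power = Φ(δ − 2.326) + Φ(−δ − 2.326) = Φ(-0.884) + Φ(-3.769) = 0.1884 + 0.0001 = 0.1885.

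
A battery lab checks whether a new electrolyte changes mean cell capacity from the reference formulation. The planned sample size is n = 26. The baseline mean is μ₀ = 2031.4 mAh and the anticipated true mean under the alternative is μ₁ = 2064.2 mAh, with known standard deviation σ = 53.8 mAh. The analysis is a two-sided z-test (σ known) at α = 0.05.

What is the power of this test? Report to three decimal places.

Power ≈ 0.875

Standardized effect: d = |μ₁ − μ₀| / σ = |2064.2 − 2031.4| / 53.8 = 0.6097
Noncentrality parameter: δ = d·√n = 0.6097 × √26 = 3.1087
Two-sided α = 0.05 → critical value z_{0.025} = 1.960.
Power = Φ(δ − 1.960) + Φ(−δ − 1.960) = Φ(1.149) + Φ(-5.069) = 0.8747 + 0.0000 = 0.8747.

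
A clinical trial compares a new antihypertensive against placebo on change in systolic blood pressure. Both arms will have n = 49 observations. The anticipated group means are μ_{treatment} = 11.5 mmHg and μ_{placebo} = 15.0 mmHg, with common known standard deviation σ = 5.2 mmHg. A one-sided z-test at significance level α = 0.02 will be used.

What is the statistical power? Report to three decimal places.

Standardized effect: d = |μ_{treatment} − μ_{placebo}| / σ = |11.5 − 15.0| / 5.2 = 0.6731
Noncentrality parameter: δ = d·√(n/2) = 0.6731 × √(49/2) = 3.3316
One-sided α = 0.02 → critical value z_{0.02} = 2.054.
Power = Φ(δ − 2.054) = Φ(1.278) = 0.8993.

Power ≈ 0.899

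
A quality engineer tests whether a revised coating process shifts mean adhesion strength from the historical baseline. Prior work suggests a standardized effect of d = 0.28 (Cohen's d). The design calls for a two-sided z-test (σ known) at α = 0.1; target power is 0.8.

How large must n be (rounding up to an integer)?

For power 0.8 need Φ(δ − z_{0.05}) = 0.8, so δ = z_{0.05} + z_{0.20} = 1.645 + 0.842 = 2.486.
(Ignoring the negligible lower-tail rejection probability gives the usual closed-form inversion.)
δ = d·√n ⇒ n = (δ/d)² = (2.486 / 0.28)² = 78.86.
Round up to the next whole unit.

n = 79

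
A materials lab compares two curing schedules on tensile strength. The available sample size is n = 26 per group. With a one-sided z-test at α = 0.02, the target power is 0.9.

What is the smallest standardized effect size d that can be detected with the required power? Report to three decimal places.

d ≈ 0.925

Need Φ(δ − 2.054) = 0.9, so δ = 2.054 + 1.282 = 3.335.
δ = d·√(n/2) ⇒ d = δ/√(n/2) = 3.335/√(26/2) = 0.9250.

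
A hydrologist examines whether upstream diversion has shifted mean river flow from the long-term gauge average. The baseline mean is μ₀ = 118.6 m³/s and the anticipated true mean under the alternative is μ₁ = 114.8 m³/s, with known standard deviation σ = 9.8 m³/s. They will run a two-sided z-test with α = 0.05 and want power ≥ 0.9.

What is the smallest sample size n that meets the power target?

n = 70

Standardized effect: d = |μ₁ − μ₀| / σ = |114.8 − 118.6| / 9.8 = 0.3878
Set Φ(δ − 1.960) = 0.9; then δ − 1.960 = Φ⁻¹(0.9) = 1.282, giving δ = 3.242.
(The Φ(−δ − z_{α/2}) term is vanishingly small for δ > 0 and is dropped in the standard sample-size formula.)
δ = d·√n ⇒ n = (δ/d)² = (3.242 / 0.3878)² = 69.88.
Rounding up, n = 70.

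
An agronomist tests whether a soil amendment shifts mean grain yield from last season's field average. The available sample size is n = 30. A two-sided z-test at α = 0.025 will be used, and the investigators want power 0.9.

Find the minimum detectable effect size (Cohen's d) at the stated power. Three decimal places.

d ≈ 0.643

Need Φ(δ − 2.241) = 0.9, so δ = 2.241 + 1.282 = 3.523.
(The second rejection-region term Φ(−δ − z_{α/2}) is negligible and dropped.)
δ = d·√n ⇒ d = δ/√n = 3.523/√30 = 0.6432.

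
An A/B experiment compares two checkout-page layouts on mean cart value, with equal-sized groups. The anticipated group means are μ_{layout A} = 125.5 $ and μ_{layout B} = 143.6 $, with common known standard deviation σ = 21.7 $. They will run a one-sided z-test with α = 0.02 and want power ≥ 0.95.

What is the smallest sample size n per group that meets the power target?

Standardized effect: d = |μ_{layout A} − μ_{layout B}| / σ = |125.5 − 143.6| / 21.7 = 0.8341
Set Φ(δ − 2.054) = 0.95; then δ − 2.054 = Φ⁻¹(0.95) = 1.645, giving δ = 3.699.
δ = d·√(n/2) ⇒ n = 2(δ/d)² = 2 × (3.699 / 0.8341)² = 39.32.
Rounding up, n = 40 per group.

n = 40 per group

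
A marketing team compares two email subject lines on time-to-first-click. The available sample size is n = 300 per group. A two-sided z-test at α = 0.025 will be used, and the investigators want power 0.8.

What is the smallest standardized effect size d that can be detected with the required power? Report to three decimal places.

Required noncentrality: δ = z_{0.0125} + z_{0.20} = 2.241 + 0.842 = 3.083.
(Lower-tail contribution to power is negligible for δ > 0.)
δ = d·√(n/2) ⇒ d = δ/√(n/2) = 3.083/√(300/2) = 0.2517.

d ≈ 0.252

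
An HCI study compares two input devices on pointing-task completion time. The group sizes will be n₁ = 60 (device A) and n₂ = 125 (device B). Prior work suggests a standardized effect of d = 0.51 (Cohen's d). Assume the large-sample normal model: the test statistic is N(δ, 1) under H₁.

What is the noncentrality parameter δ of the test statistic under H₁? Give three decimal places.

δ ≈ 3.247

δ = d / √(1/n₁ + 1/n₂) = 0.51 / √(1/60 + 1/125) = 3.2472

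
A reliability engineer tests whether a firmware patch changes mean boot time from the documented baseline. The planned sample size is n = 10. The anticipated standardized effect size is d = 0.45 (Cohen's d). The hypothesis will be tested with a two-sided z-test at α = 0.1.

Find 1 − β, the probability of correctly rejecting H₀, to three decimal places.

Noncentrality parameter: δ = d·√n = 0.45 × √10 = 1.4230
Two-sided α = 0.1 → critical value z_{0.05} = 1.645.
Power = Φ(δ − 1.645) + Φ(−δ − 1.645) = Φ(-0.222) + Φ(-3.068) = 0.4122 + 0.0011 = 0.4133.

Power ≈ 0.413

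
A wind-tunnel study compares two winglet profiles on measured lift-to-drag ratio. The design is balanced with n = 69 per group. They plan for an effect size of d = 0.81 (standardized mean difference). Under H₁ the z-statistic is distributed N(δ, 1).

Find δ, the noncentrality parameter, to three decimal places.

δ = d·√(n/2) = 0.81 × √(69/2) = 4.7577

δ ≈ 4.758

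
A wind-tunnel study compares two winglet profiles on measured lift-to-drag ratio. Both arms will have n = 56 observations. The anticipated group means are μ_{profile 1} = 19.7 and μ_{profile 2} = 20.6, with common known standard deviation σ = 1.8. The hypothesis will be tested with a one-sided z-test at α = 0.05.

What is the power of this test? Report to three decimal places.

Standardized effect: d = |μ_{profile 1} − μ_{profile 2}| / σ = |19.7 − 20.6| / 1.8 = 0.5000
Noncentrality parameter: λ = d·√(n/2) = 0.5000 × √(56/2) = 2.6458
Critical value for a one-sided test at α = 0.05: z_α = 1.645.
Power = P(Z > 1.645 − λ) = Φ(1.001) = 0.8416.

Power ≈ 0.842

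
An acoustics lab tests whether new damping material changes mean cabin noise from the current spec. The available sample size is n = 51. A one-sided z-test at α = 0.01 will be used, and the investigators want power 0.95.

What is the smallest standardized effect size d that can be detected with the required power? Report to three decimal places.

Required noncentrality: δ = z_{0.01} + z_{0.05} = 2.326 + 1.645 = 3.971.
δ = d·√n ⇒ d = δ/√n = 3.971/√51 = 0.5561.

d ≈ 0.556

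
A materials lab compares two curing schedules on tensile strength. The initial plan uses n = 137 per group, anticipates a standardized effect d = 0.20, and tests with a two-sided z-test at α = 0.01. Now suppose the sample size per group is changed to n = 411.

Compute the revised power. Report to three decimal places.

With n = 411 per group: δ = d·√(n/2) = 0.20 × √(411/2) = 2.8671. Critical value z_{0.005} = 2.576.
Revised power = Φ(δ − 2.576) + Φ(−δ − 2.576) = Φ(0.291) + Φ(-5.443) = 0.6146 + 0.0000 = 0.6146.

Power ≈ 0.615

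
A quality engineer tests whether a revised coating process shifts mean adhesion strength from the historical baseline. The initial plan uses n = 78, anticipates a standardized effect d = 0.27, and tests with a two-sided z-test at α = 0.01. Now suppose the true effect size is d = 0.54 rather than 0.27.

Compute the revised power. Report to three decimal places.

With d = 0.54: δ = d·√n = 0.54 × √78 = 4.7692. Critical value z_{0.005} = 2.576.
Revised power = Φ(δ − 2.576) + Φ(−δ − 2.576) = Φ(2.193) + Φ(-7.345) = 0.9859 + 0.0000 = 0.9859.

Power ≈ 0.986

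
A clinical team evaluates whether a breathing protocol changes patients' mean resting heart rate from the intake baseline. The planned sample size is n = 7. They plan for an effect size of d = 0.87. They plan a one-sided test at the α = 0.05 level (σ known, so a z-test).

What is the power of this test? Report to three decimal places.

Power ≈ 0.744

Noncentrality parameter: δ = d·√n = 0.87 × √7 = 2.3018
One-sided α = 0.05 → critical value z_{0.05} = 1.645.
Power = P(Z > 1.645 − δ) = Φ(0.657) = 0.7444.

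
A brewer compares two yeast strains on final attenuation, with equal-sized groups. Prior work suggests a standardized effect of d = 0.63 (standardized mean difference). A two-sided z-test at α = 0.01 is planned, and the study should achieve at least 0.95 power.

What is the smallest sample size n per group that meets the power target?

Set Φ(δ − 2.576) = 0.95; then δ − 2.576 = Φ⁻¹(0.95) = 1.645, giving δ = 4.221.
(The Φ(−δ − z_{α/2}) term is vanishingly small for δ > 0 and is dropped in the standard sample-size formula.)
δ = d·√(n/2) ⇒ n = 2(δ/d)² = 2 × (4.221 / 0.63)² = 89.77.
Rounding up, n = 90 per group.

n = 90 per group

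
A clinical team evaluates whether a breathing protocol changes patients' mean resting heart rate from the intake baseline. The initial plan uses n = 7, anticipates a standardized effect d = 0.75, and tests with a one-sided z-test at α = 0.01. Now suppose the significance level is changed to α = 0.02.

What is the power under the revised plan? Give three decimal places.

δ = d·√n = 0.75 × √7 = 1.9843 (unchanged). New critical value: z_{0.02} = 2.054.
Revised power = Φ(δ − 2.054) = Φ(-0.069) = 0.4723.

Power ≈ 0.472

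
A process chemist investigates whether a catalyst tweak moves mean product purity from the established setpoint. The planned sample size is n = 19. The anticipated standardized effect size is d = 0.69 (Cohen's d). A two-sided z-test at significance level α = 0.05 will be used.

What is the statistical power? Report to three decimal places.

Noncentrality parameter: δ = d·√n = 0.69 × √19 = 3.0076
Critical value for a two-sided test at α = 0.05: z_{α/2} = 1.960.
Power = Φ(δ − 1.960) + Φ(−δ − 1.960) = Φ(1.048) + Φ(-4.968) = 0.8526 + 0.0000 = 0.8526.

Power ≈ 0.853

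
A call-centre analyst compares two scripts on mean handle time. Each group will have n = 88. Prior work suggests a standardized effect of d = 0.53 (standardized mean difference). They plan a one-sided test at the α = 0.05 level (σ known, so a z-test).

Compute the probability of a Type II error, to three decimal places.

β ≈ 0.031

Noncentrality parameter: δ = d·√(n/2) = 0.53 × √(88/2) = 3.5156
One-sided α = 0.05 → critical value z_{0.05} = 1.645.
Power = P(Z > 1.645 − δ) = Φ(1.871) = 0.9693.
Type II error: β = 1 − power = 1 − 0.9693 = 0.0307.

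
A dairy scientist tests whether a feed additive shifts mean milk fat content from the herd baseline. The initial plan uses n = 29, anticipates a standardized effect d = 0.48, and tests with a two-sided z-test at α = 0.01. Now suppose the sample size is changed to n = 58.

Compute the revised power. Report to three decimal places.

With n = 58: δ = d·√n = 0.48 × √58 = 3.6556. Critical value z_{0.005} = 2.576.
Revised power = Φ(δ − 2.576) + Φ(−δ − 2.576) = Φ(1.080) + Φ(-6.231) = 0.8599 + 0.0000 = 0.8599.

Power ≈ 0.860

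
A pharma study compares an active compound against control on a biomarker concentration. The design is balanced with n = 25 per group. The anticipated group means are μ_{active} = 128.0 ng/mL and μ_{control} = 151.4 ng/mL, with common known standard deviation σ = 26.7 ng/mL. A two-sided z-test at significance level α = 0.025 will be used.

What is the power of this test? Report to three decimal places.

Power ≈ 0.804

Standardized effect: d = |μ_{active} − μ_{control}| / σ = |128.0 − 151.4| / 26.7 = 0.8764
Noncentrality parameter: δ = d·√(n/2) = 0.8764 × √(25/2) = 3.0986
Two-sided α = 0.025 → critical value z_{0.0125} = 2.241.
Power = Φ(δ − 2.241) + Φ(−δ − 2.241) = Φ(0.857) + Φ(-5.340) = 0.8043 + 0.0000 = 0.8043.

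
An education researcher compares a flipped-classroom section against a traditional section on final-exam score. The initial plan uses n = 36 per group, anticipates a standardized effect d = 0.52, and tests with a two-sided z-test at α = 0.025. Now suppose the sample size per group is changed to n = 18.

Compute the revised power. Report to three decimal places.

With n = 18 per group: δ = d·√(n/2) = 0.52 × √(18/2) = 1.5600. Critical value z_{0.0125} = 2.241.
Revised power = Φ(δ − 2.241) + Φ(−δ − 2.241) = Φ(-0.681) + Φ(-3.801) = 0.2478 + 0.0001 = 0.2479.

Power ≈ 0.248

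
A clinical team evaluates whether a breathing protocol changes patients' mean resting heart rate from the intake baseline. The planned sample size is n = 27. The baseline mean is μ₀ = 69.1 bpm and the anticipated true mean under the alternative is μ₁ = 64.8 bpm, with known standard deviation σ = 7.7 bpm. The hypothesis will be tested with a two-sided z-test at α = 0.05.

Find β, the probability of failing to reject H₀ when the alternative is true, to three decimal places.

β ≈ 0.173

Standardized effect: d = |μ₁ − μ₀| / σ = |64.8 − 69.1| / 7.7 = 0.5584
Noncentrality parameter: δ = d·√n = 0.5584 × √27 = 2.9017
Critical value for a two-sided test at α = 0.05: z_{α/2} = 1.960.
Power = Φ(δ − 1.960) + Φ(−δ − 1.960) = Φ(0.942) + Φ(-4.862) = 0.8268 + 0.0000 = 0.8268.
Type II error: β = 1 − power = 1 − 0.8268 = 0.1732.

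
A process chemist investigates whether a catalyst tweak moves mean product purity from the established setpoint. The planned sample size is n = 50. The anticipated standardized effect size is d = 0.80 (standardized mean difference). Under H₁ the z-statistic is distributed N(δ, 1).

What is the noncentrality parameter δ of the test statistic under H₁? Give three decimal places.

δ = d·√n = 0.80 × √50 = 5.6569

δ ≈ 5.657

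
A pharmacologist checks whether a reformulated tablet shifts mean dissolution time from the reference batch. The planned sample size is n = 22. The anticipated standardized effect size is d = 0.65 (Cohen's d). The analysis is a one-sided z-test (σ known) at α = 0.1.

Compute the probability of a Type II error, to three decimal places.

Noncentrality parameter: δ = d·√n = 0.65 × √22 = 3.0488
Critical value for a one-sided test at α = 0.1: z_α = 1.282.
Power = Φ(δ − 1.282) = Φ(1.767) = 0.9614.
Type II error: β = 1 − power = 1 − 0.9614 = 0.0386.

β ≈ 0.039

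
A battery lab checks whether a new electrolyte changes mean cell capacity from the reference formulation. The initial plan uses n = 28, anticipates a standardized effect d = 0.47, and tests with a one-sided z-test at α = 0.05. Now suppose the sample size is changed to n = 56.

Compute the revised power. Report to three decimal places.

Power ≈ 0.969

With n = 56: δ = d·√n = 0.47 × √56 = 3.5172. Critical value z_{0.05} = 1.645.
Revised power = Φ(δ − 1.645) = Φ(1.872) = 0.9694.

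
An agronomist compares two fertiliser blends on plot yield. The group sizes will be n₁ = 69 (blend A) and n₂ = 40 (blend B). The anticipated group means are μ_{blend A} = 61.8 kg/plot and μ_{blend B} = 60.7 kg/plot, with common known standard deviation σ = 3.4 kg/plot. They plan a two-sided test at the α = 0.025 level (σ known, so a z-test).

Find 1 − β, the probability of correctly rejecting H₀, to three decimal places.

Standardized effect: d = |μ_{blend A} − μ_{blend B}| / σ = |61.8 − 60.7| / 3.4 = 0.3235
Noncentrality parameter: λ = d / √(1/n₁ + 1/n₂) = 0.3235 / √(1/69 + 1/40) = 1.6280
Two-sided α = 0.025 → critical value z_{0.0125} = 2.241.
Power = Φ(λ − 2.241) + Φ(−λ − 2.241) = Φ(-0.613) + Φ(-3.869) = 0.2698 + 0.0001 = 0.2699.

Power ≈ 0.270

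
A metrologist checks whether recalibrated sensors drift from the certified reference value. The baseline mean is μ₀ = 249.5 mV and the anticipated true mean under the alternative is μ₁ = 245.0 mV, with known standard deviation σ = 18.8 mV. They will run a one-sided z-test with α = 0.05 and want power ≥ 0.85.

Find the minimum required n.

n = 126

Standardized effect: d = |μ₁ − μ₀| / σ = |245.0 − 249.5| / 18.8 = 0.2394
Set Φ(δ − 1.645) = 0.85; then δ − 1.645 = Φ⁻¹(0.85) = 1.036, giving δ = 2.681.
δ = d·√n ⇒ n = (δ/d)² = (2.681 / 0.2394)² = 125.48.
Rounding up, n = 126.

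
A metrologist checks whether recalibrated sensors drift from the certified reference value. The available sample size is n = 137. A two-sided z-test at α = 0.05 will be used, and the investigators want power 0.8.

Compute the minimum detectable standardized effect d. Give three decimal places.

Required noncentrality: δ = z_{0.025} + z_{0.20} = 1.960 + 0.842 = 2.802.
(Lower-tail contribution to power is negligible for δ > 0.)
δ = d·√n ⇒ d = δ/√n = 2.802/√137 = 0.2394.

d ≈ 0.239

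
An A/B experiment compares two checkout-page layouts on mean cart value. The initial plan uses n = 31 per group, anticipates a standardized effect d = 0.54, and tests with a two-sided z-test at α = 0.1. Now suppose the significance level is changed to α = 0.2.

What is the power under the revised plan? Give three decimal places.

δ = d·√(n/2) = 0.54 × √(31/2) = 2.1260 (unchanged). New critical value: z_{0.1} = 1.282.
Revised power = Φ(δ − 1.282) + Φ(−δ − 1.282) = Φ(0.844) + Φ(-3.408) = 0.8008 + 0.0003 = 0.8011.

Power ≈ 0.801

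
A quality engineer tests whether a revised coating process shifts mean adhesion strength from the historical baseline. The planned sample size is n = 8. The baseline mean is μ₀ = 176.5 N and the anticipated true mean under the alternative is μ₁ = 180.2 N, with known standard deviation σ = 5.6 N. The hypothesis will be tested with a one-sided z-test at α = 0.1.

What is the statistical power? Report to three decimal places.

Power ≈ 0.721

Standardized effect: d = |μ₁ − μ₀| / σ = |180.2 − 176.5| / 5.6 = 0.6607
Noncentrality parameter: δ = d·√n = 0.6607 × √8 = 1.8688
Critical value for a one-sided test at α = 0.1: z_α = 1.282.
Power = P(Z > 1.282 − δ) = Φ(0.587) = 0.7215.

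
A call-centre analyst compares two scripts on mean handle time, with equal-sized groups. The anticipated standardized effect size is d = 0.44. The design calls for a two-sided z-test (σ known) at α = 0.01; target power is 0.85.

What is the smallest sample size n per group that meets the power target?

Set Φ(δ − 2.576) = 0.85; then δ − 2.576 = Φ⁻¹(0.85) = 1.036, giving δ = 3.612.
(Ignoring the negligible lower-tail rejection probability gives the usual closed-form inversion.)
δ = d·√(n/2) ⇒ n = 2(δ/d)² = 2 × (3.612 / 0.44)² = 134.80.
Round up to the next whole unit.

n = 135 per group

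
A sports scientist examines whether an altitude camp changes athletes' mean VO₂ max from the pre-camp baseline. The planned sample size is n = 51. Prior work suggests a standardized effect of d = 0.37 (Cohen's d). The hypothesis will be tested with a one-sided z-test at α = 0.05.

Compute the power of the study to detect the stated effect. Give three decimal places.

Noncentrality parameter: δ = d·√n = 0.37 × √51 = 2.6423
Critical value for a one-sided test at α = 0.05: z_α = 1.645.
Power = Φ(δ − 1.645) = Φ(0.997) = 0.8407.

Power ≈ 0.841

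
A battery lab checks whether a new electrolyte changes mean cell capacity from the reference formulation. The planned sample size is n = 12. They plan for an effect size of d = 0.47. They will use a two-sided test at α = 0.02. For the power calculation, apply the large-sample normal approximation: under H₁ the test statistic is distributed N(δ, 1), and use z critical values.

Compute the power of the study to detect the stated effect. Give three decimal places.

Power ≈ 0.243

Noncentrality parameter: δ = d·√n = 0.47 × √12 = 1.6281
Critical value for a two-sided test at α = 0.02: z_{α/2} = 2.326.
Power = Φ(δ − 2.326) + Φ(−δ − 2.326) = Φ(-0.698) + Φ(-3.954) = 0.2425 + 0.0000 = 0.2426.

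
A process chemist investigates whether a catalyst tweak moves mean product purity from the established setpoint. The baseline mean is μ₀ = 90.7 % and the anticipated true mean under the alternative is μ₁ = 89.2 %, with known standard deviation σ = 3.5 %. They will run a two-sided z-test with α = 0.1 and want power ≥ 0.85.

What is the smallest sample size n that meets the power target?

n = 40

Standardized effect: d = |μ₁ − μ₀| / σ = |89.2 − 90.7| / 3.5 = 0.4286
Set Φ(δ − 1.645) = 0.85; then δ − 1.645 = Φ⁻¹(0.85) = 1.036, giving δ = 2.681.
(The Φ(−δ − z_{α/2}) term is vanishingly small for δ > 0 and is dropped in the standard sample-size formula.)
δ = d·√n ⇒ n = (δ/d)² = (2.681 / 0.4286)² = 39.14.
Rounding up, n = 40.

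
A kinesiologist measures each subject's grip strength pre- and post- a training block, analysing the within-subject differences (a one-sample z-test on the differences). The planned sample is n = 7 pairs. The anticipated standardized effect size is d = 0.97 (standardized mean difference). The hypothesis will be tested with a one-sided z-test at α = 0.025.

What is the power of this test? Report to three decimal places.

Power ≈ 0.728

Noncentrality parameter: δ = d·√n = 0.97 × √7 = 2.5664
One-sided α = 0.025 → critical value z_{0.025} = 1.960.
Power = Φ(δ − 1.960) = Φ(0.606) = 0.7279.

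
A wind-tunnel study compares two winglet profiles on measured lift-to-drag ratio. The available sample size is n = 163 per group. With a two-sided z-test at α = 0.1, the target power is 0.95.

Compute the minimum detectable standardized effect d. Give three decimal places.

Required noncentrality: δ = z_{0.05} + z_{0.05} = 1.645 + 1.645 = 3.290.
(Lower-tail contribution to power is negligible for δ > 0.)
δ = d·√(n/2) ⇒ d = δ/√(n/2) = 3.290/√(163/2) = 0.3644.

d ≈ 0.364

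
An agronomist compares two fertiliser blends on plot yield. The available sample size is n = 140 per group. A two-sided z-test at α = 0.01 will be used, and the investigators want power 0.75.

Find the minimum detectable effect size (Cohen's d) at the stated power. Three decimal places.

Need Φ(δ − 2.576) = 0.75, so δ = 2.576 + 0.674 = 3.250.
(Lower-tail contribution to power is negligible for δ > 0.)
δ = d·√(n/2) ⇒ d = δ/√(n/2) = 3.250/√(140/2) = 0.3885.

d ≈ 0.388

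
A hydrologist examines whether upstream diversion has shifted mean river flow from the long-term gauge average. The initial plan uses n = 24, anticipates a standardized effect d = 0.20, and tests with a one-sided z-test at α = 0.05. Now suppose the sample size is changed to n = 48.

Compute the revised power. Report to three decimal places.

With n = 48: δ = d·√n = 0.20 × √48 = 1.3856. Critical value z_{0.05} = 1.645.
Revised power = Φ(δ − 1.645) = Φ(-0.259) = 0.3977.

Power ≈ 0.398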